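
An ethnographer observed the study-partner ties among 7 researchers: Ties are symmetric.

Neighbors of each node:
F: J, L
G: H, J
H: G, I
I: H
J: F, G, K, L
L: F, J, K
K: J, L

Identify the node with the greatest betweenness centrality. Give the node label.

Unnormalized betweenness of each node: F:0, G:8, H:5, I:0, J:19/2, K:0, L:1/2.
J has the largest value, 19/2, making it the main broker — the node through which the most shortest paths run.

J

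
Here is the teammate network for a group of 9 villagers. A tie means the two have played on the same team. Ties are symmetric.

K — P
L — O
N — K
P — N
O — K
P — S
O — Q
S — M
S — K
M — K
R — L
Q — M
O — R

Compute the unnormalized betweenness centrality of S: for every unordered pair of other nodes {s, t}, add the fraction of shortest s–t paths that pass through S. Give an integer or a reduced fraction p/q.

Pairs whose geodesics pass through S — M–P: 1/2; P–Q: 1/3.
All other pairs contribute 0.
Summing the contributions gives betweenness(S) = 5/6.

5/6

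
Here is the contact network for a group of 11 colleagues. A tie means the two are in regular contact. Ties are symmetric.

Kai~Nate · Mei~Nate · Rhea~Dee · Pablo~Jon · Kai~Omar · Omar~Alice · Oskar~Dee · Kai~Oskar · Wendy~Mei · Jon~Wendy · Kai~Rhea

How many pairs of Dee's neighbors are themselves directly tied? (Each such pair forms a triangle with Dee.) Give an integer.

0

Dee's neighbors are Oskar and Rhea, but none of them are tied to each other, so no triangle contains Dee.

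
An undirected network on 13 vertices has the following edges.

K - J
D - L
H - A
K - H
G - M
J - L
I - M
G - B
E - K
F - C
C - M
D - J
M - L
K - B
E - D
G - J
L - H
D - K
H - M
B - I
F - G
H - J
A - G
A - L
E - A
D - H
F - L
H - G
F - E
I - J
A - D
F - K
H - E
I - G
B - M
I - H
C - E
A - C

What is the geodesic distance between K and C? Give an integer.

One shortest route is K – F – C, which uses 2 edges, and K and C are not directly tied, so nothing shorter exists. So d(K,C) = 2.

2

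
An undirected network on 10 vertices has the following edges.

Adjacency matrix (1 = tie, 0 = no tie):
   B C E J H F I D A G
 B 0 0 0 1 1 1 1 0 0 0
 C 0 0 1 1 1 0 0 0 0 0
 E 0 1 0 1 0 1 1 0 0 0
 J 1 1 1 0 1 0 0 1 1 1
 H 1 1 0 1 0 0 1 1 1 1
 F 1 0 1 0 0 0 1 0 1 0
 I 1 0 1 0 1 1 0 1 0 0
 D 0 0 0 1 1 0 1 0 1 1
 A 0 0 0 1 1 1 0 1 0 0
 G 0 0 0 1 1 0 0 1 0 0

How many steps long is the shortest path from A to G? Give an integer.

2

One shortest route is A – J – G, which uses 2 edges, and A and G are not directly tied, so nothing shorter exists. So d(A,G) = 2.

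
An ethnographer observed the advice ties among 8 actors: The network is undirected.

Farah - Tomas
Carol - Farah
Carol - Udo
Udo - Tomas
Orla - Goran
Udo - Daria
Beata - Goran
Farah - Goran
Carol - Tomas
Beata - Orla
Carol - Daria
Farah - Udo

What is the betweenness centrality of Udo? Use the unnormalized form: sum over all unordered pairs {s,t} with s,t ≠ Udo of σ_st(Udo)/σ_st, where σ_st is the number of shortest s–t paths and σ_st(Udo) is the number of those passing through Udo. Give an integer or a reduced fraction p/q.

Pairs whose geodesics pass through Udo — Farah–Daria: 1/2; Daria–Tomas: 1/2; Daria–Beata: 1/2; Daria–Orla: 1/2; Daria–Goran: 1/2.
All other pairs contribute 0.
Summing the contributions gives betweenness(Udo) = 5/2.

5/2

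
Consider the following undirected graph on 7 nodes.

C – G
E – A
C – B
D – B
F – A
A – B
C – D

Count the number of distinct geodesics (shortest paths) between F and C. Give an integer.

1

The shortest distance is 3, and the only length-3 path is F–A–B–C. So there is exactly 1 shortest path.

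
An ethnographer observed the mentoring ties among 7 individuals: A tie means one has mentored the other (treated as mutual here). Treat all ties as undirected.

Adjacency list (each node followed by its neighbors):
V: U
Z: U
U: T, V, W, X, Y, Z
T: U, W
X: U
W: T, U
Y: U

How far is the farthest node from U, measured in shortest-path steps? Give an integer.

1

Distances from U: T:1, V:1, W:1, X:1, Y:1, Z:1.
The largest is 1 (to Z, X, Y, T, W, and V), so the eccentricity of U is 1.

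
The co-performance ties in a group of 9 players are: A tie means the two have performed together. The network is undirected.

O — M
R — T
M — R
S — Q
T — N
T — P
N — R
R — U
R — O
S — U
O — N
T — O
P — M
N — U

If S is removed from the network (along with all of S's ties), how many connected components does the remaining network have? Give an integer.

2

Without S, the remaining ties split the others into: {M, N, O, P, R, T, U}; {Q}.
That's 2 separate components.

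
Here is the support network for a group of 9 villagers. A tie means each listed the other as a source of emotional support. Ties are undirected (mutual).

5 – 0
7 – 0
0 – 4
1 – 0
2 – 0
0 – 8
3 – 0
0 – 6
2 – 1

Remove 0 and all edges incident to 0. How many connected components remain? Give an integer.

Without 0, the remaining ties split the others into: {3}; {6}; {1, 2}; {8}; {4}; {5}; {7}.
That's 7 separate components.

7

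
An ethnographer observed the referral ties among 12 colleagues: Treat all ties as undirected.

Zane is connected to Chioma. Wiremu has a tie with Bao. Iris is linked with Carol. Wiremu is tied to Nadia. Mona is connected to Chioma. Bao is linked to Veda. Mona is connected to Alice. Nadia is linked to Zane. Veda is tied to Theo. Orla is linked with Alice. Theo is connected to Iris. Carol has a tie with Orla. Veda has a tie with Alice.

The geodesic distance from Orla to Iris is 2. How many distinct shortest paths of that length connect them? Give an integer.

1

The shortest distance is 2, and the only length-2 path is Orla–Carol–Iris. So there is exactly 1 shortest path.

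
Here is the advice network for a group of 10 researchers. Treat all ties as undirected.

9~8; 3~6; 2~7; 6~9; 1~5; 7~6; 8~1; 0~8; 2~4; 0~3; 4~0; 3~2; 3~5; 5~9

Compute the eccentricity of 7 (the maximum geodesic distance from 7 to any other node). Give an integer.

Distances from 7: 0:3, 1:4, 2:1, 3:2, 4:2, 5:3, 6:1, 8:3, 9:2.
The largest is 4 (to 1), so the eccentricity of 7 is 4.

4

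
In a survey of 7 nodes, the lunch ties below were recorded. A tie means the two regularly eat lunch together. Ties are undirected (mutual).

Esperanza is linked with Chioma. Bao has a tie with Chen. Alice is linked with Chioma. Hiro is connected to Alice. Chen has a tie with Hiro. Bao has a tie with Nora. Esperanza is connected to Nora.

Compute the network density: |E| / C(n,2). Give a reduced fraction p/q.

There are 7 edges and 7 nodes, so the maximum possible is C(7,2) = 21.
Density = 7/21 = 1/3.

1/3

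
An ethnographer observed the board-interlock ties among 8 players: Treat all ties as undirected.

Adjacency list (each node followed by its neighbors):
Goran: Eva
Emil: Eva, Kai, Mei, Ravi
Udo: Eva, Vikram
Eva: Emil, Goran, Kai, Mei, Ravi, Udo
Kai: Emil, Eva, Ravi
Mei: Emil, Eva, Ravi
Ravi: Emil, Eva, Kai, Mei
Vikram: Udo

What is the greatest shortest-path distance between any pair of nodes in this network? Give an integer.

3

Eccentricity of each node (its greatest distance to any other): Emil:3, Eva:2, Goran:3, Kai:3, Mei:3, Ravi:3, Udo:2, Vikram:3.
The maximum eccentricity is 3, realized for instance by the pair Vikram–Goran via Vikram – Udo – Eva – Goran. So the diameter is 3.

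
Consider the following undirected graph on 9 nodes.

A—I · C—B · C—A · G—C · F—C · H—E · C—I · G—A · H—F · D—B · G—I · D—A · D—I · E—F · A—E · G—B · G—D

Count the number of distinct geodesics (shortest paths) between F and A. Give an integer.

The shortest distance is 2. The length-2 paths are: F–E–A; F–C–A.
That gives 2 distinct shortest paths.

2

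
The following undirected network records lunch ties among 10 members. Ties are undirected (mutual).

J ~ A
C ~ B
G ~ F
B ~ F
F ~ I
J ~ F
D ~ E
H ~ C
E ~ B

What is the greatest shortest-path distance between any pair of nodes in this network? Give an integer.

5

Eccentricity of each node (its greatest distance to any other): A:5, B:3, C:4, D:5, E:4, F:3, G:4, H:5, I:4, J:4.
The maximum eccentricity is 5, realized for instance by the pair D–A via D – E – B – F – J – A. So the diameter is 5.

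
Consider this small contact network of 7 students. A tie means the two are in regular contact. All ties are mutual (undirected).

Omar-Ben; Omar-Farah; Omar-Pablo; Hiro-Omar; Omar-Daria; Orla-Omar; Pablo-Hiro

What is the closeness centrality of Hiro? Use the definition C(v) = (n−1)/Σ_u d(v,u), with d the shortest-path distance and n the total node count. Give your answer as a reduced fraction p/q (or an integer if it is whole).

3/5

Distances from Hiro: Ben:2, Daria:2, Farah:2, Omar:1, Orla:2, Pablo:1. Sum = 10.
n = 7, so closeness = 6/10 = 3/5.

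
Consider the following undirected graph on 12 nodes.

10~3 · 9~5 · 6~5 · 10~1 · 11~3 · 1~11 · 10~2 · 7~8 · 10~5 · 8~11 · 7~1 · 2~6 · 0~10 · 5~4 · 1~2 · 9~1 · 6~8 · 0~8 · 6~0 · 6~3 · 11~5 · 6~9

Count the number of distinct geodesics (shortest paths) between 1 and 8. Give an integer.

The shortest distance is 2. The length-2 paths are: 1–11–8; 1–7–8.
That gives 2 distinct shortest paths.

2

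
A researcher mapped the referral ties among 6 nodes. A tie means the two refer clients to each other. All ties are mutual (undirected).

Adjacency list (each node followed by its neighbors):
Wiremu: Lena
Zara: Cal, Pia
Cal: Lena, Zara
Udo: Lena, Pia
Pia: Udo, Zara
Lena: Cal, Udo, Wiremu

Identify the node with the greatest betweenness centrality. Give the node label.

Lena

Unnormalized betweenness of each node: Cal:2, Lena:5, Pia:1, Udo:2, Wiremu:0, Zara:1.
Lena has the largest value, 5, making it the main broker — the node through which the most shortest paths run.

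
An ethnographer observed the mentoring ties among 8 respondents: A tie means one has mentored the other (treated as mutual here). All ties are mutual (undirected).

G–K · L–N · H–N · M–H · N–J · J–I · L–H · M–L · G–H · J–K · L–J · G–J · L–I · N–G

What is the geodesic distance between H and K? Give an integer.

2

One shortest route is H – G – K, which uses 2 edges, and H and K are not directly tied, so nothing shorter exists. So d(H,K) = 2.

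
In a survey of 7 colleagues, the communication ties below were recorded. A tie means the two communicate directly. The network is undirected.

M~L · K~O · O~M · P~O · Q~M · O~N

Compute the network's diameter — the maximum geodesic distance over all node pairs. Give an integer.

3

Eccentricity of each node (its greatest distance to any other): K:3, L:3, M:2, N:3, O:2, P:3, Q:3.
The maximum eccentricity is 3, realized for instance by the pair Q–P via Q – M – O – P. So the diameter is 3.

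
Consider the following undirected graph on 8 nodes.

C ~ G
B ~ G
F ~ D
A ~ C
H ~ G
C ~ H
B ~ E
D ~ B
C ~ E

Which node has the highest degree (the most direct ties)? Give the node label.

C

Degrees — A:1, B:3, C:4, D:2, E:2, F:1, G:3, H:2.
The maximum is 4, attained only by C.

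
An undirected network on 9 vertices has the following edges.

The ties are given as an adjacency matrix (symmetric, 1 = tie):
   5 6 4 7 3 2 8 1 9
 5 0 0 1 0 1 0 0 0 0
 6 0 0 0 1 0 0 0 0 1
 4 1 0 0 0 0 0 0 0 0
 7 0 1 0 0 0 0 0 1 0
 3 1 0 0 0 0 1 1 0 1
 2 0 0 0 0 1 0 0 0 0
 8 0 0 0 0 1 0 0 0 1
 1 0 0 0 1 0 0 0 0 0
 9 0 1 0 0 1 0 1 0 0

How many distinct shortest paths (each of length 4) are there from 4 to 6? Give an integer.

1

The shortest distance is 4, and the only length-4 path is 4–5–3–9–6. So there is exactly 1 shortest path.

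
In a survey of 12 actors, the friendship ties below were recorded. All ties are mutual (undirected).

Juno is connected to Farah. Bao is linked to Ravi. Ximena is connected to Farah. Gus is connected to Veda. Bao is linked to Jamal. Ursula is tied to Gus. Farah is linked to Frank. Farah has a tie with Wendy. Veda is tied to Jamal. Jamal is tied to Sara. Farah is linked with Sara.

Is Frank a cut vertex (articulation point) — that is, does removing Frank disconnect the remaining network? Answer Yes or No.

Even without Frank, every remaining node can still reach every other (the residual graph is connected), so Frank is not a cut vertex.

No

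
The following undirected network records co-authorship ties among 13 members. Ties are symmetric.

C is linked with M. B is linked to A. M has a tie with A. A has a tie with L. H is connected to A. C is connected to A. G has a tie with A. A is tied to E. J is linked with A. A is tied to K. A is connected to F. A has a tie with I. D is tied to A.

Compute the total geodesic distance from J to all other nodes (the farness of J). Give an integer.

23

Distances from J: A:1, B:2, C:2, D:2, E:2, F:2, G:2, H:2, I:2, K:2, L:2, M:2.
Sum = 1 + 2 + 2 + 2 + 2 + 2 + 2 + 2 + 2 + 2 + 2 + 2 = 23.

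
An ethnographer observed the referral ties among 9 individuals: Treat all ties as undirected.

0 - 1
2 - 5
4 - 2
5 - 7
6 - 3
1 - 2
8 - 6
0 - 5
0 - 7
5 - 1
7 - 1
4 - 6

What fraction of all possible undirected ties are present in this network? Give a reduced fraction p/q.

There are 12 edges and 9 nodes, so the maximum possible is C(9,2) = 36.
Density = 12/36 = 1/3.

1/3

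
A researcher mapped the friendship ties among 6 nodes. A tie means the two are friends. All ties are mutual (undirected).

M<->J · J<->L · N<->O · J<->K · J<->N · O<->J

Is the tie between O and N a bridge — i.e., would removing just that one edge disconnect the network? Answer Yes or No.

Even without that edge, O still reaches N via O – J – N, so the network stays connected. Not a bridge.

No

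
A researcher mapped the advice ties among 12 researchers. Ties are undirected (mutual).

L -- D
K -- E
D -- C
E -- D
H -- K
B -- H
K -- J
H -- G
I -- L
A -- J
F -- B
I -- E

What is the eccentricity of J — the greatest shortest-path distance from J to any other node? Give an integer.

4

Distances from J: A:1, B:3, C:4, D:3, E:2, F:4, G:3, H:2, I:3, K:1, L:4.
The largest is 4 (to F, L, and C), so the eccentricity of J is 4.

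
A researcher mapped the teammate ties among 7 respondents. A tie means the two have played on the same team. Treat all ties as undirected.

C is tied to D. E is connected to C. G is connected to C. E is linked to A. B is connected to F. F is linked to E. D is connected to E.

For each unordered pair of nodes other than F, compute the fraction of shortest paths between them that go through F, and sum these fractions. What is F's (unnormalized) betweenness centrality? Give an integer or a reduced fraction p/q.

5

Pairs whose geodesics pass through F — C–B: 1; A–B: 1; G–B: 1; B–E: 1; B–D: 1.
All other pairs contribute 0.
Summing the contributions gives betweenness(F) = 5.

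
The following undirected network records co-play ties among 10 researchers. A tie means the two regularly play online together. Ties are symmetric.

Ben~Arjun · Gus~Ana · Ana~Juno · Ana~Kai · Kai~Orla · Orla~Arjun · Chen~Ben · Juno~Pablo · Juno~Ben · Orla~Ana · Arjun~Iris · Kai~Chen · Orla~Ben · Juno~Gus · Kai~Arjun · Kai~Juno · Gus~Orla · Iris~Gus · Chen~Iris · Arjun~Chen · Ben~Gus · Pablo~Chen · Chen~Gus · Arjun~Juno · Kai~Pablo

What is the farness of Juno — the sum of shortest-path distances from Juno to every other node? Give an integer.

Distances from Juno: Ana:1, Arjun:1, Ben:1, Chen:2, Gus:1, Iris:2, Kai:1, Orla:2, Pablo:1.
Sum = 1 + 1 + 1 + 2 + 1 + 2 + 1 + 2 + 1 = 12.

12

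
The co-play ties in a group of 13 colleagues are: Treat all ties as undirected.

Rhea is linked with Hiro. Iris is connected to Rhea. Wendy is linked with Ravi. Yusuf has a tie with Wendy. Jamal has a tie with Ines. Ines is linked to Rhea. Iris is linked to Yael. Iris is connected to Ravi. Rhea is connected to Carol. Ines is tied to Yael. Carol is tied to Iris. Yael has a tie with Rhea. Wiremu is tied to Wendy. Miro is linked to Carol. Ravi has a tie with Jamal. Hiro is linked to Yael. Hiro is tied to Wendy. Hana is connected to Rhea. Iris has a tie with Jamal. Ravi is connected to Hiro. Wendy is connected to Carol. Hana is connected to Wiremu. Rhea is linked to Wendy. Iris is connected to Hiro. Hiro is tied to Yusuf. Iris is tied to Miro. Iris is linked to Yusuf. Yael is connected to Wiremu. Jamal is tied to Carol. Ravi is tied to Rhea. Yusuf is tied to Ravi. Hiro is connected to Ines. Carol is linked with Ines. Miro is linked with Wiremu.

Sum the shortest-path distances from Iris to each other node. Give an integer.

Distances from Iris: Carol:1, Hana:2, Hiro:1, Ines:2, Jamal:1, Miro:1, Ravi:1, Rhea:1, Wendy:2, Wiremu:2, Yael:1, Yusuf:1.
Sum = 1 + 2 + 1 + 2 + 1 + 1 + 1 + 1 + 2 + 2 + 1 + 1 = 16.

16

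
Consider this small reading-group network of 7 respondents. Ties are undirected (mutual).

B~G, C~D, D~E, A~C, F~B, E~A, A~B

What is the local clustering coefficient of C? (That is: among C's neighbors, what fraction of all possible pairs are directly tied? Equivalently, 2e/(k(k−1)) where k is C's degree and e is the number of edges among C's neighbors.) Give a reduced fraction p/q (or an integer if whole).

0

C's neighbors: A and D (k = 2).
Possible neighbor pairs: C(2,2) = 1. Edges among them: none → e = 0.
Clustering(C) = 0/1.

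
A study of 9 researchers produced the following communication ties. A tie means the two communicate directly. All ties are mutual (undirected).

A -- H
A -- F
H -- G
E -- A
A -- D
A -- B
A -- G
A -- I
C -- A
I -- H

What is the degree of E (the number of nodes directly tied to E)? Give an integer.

1

E is directly tied to A. That is 1 neighbor, so the degree of E is 1.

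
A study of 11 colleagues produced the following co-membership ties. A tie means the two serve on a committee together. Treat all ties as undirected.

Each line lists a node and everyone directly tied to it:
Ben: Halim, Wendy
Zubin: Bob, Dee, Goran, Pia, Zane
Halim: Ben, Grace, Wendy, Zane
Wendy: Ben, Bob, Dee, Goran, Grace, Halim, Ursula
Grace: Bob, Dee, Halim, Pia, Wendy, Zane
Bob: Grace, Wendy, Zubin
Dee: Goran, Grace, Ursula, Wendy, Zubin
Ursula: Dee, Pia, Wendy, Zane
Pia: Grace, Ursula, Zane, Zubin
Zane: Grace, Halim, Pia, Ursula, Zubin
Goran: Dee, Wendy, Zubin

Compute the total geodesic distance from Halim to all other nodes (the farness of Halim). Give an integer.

Distances from Halim: Ben:1, Bob:2, Dee:2, Goran:2, Grace:1, Pia:2, Ursula:2, Wendy:1, Zane:1, Zubin:2.
Sum = 1 + 2 + 2 + 2 + 1 + 2 + 2 + 1 + 1 + 2 = 16.

16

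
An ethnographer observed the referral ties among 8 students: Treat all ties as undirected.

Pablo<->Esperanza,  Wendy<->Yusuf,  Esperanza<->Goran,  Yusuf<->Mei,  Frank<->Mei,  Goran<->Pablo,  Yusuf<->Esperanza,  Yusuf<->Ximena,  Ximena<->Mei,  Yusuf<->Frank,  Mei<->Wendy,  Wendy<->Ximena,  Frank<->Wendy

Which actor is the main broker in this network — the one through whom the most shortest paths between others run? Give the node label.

Yusuf

Unnormalized betweenness of each node: Esperanza:10, Frank:0, Goran:0, Mei:1/3, Pablo:0, Wendy:1/3, Ximena:0, Yusuf:37/3.
Yusuf has the largest value, 37/3, making it the main broker — the node through which the most shortest paths run.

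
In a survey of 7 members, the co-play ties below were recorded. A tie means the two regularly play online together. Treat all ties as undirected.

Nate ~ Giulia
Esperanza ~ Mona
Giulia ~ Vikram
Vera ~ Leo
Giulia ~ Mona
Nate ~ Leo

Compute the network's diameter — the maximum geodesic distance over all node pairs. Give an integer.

5

Eccentricity of each node (its greatest distance to any other): Esperanza:5, Giulia:3, Leo:4, Mona:4, Nate:3, Vera:5, Vikram:4.
The maximum eccentricity is 5, realized for instance by the pair Esperanza–Vera via Esperanza – Mona – Giulia – Nate – Leo – Vera. So the diameter is 5.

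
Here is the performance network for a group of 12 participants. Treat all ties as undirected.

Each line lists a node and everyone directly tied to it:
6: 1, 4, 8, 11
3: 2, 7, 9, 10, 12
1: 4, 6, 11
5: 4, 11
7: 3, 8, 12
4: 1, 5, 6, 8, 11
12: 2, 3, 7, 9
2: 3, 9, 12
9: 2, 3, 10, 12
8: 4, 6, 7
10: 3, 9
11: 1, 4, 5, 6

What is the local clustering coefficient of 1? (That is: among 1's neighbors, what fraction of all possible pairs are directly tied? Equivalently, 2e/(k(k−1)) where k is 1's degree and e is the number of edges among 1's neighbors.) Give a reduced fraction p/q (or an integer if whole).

1's neighbors: 4, 6, and 11 (k = 3).
Possible neighbor pairs: C(3,2) = 3. Edges among them: 4–6, 4–11, 6–11 → e = 3.
Clustering(1) = 3/3 = 1.

1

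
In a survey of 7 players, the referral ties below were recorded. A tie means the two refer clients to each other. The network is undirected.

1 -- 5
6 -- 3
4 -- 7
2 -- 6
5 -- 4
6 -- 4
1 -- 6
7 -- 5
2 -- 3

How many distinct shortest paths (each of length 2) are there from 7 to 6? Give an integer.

The shortest distance is 2, and the only length-2 path is 7–4–6. So there is exactly 1 shortest path.

1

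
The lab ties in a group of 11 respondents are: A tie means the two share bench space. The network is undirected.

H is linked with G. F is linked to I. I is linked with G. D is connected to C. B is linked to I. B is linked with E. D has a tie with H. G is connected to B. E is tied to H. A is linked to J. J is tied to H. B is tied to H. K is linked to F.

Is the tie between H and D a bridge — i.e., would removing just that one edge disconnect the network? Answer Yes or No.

Without the H–D edge there is no alternate route between H and D, so the network disconnects. It is a bridge.

Yes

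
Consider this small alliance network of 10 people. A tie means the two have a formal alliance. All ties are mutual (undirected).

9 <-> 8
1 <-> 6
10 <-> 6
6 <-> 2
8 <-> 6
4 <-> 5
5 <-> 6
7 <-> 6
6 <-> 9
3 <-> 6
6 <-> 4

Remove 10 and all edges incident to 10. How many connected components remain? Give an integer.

10's neighbors (6) remain reachable from one another through other ties, so the rest of the network stays in one piece.

1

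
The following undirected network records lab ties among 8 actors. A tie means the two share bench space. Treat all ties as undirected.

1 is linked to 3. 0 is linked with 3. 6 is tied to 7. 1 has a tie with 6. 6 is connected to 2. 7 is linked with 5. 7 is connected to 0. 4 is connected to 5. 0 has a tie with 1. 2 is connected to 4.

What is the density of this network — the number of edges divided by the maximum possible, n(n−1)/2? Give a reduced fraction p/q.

There are 10 edges and 8 nodes, so the maximum possible is C(8,2) = 28.
Density = 10/28 = 5/14.

5/14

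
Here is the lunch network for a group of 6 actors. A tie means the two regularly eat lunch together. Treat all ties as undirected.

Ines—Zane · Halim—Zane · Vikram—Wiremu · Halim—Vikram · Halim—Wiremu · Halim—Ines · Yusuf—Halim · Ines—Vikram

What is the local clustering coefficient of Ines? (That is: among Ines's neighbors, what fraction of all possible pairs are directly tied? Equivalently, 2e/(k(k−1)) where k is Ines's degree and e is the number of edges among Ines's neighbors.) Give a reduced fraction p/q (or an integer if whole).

Ines's neighbors: Halim, Vikram, and Zane (k = 3).
Possible neighbor pairs: C(3,2) = 3. Edges among them: Halim–Vikram, Halim–Zane → e = 2.
Clustering(Ines) = 2/3.

2/3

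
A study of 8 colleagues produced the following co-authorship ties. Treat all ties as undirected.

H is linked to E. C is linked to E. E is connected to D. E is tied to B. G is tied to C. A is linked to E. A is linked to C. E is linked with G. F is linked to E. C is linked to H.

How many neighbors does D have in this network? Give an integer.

D is directly tied to E. That is 1 neighbor, so the degree of D is 1.

1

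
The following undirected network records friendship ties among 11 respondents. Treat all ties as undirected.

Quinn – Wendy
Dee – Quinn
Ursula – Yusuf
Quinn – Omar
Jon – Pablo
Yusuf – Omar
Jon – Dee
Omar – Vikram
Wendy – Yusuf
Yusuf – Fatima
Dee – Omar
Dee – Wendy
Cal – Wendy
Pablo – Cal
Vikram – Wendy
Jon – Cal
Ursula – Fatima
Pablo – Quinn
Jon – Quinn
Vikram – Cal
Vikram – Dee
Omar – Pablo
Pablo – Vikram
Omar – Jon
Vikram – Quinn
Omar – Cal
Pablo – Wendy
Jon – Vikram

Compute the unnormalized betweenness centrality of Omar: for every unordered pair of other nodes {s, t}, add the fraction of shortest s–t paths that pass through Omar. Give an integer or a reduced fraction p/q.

223/20

Pairs whose geodesics pass through Omar — Cal–Dee: 1/4; Cal–Quinn: 1/5; Cal–Fatima: 1/2; Cal–Yusuf: 1/2; Cal–Ursula: 1/2; Jon–Fatima: 1; Jon–Yusuf: 1; Jon–Ursula: 1; Vikram–Fatima: 1/2; Vikram–Yusuf: 1/2; Vikram–Ursula: 1/2; Dee–Pablo: 1/5; Dee–Fatima: 1/2; Dee–Yusuf: 1/2 … (+7 more pairs).
All other pairs contribute 0.
Summing the contributions gives betweenness(Omar) = 223/20.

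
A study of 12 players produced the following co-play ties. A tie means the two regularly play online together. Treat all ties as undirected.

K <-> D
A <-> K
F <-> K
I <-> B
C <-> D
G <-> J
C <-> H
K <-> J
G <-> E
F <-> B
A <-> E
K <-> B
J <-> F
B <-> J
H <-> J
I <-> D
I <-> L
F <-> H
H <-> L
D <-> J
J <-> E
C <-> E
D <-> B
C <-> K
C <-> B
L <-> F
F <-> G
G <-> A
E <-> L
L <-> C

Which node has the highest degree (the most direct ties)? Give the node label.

Degrees — A:3, B:6, C:6, D:5, E:5, F:6, G:4, H:4, I:3, J:7, K:6, L:5.
The maximum is 7, attained only by J.

J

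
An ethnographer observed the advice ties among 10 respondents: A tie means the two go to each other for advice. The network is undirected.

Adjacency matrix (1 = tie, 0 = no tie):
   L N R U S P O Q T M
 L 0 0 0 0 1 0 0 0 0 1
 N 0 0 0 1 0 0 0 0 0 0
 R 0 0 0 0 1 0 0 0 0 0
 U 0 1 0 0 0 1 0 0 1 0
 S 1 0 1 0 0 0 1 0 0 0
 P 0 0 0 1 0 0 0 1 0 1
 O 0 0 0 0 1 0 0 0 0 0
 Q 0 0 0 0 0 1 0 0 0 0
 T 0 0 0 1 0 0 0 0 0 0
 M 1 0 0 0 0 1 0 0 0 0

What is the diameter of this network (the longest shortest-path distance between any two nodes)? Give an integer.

6

Eccentricity of each node (its greatest distance to any other): L:4, M:3, N:6, O:6, P:4, Q:5, R:6, S:5, T:6, U:5.
The maximum eccentricity is 6, realized for instance by the pair N–R via N – U – P – M – L – S – R. So the diameter is 6.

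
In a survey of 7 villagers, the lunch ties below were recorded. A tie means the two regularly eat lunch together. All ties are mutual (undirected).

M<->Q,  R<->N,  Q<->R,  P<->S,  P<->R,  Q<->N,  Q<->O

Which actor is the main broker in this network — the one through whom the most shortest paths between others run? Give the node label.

Q

Unnormalized betweenness of each node: M:0, N:0, O:0, P:5, Q:9, R:8, S:0.
Q has the largest value, 9, making it the main broker — the node through which the most shortest paths run.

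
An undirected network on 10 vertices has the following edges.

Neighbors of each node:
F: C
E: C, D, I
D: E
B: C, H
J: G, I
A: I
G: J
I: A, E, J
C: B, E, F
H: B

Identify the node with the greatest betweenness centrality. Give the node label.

E

Unnormalized betweenness of each node: A:0, B:8, C:20, D:0, E:24, F:0, G:0, H:0, I:20, J:8.
E has the largest value, 24, making it the main broker — the node through which the most shortest paths run.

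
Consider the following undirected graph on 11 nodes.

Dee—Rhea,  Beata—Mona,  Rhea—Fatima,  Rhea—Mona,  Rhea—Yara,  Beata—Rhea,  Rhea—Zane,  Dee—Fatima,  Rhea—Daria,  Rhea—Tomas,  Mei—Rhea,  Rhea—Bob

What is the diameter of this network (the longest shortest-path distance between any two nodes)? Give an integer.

2

Eccentricity of each node (its greatest distance to any other): Beata:2, Bob:2, Daria:2, Dee:2, Fatima:2, Mei:2, Mona:2, Rhea:1, Tomas:2, Yara:2, Zane:2.
The maximum eccentricity is 2, realized for instance by the pair Tomas–Daria via Tomas – Rhea – Daria. So the diameter is 2.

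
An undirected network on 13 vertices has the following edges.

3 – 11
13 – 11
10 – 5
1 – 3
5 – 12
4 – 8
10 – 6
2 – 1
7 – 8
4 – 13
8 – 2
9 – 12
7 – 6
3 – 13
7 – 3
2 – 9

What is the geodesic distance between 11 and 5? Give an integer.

5

One shortest route is 11 – 3 – 7 – 6 – 10 – 5, which uses 5 edges, and at distance 4 from 11 we only reach {9, 10}, which does not include 5. So d(11,5) = 5.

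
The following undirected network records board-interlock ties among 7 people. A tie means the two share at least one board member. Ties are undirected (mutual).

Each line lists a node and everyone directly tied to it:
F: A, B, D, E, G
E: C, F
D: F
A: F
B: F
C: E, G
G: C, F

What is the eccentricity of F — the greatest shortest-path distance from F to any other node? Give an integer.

Distances from F: A:1, B:1, C:2, D:1, E:1, G:1.
The largest is 2 (to C), so the eccentricity of F is 2.

2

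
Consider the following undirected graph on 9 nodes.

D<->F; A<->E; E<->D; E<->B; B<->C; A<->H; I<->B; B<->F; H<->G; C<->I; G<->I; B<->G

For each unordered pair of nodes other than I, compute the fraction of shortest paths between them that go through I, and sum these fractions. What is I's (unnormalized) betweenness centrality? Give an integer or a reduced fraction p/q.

1

Pairs whose geodesics pass through I — C–G: 1/2; C–H: 1/2.
All other pairs contribute 0.
Summing the contributions gives betweenness(I) = 1.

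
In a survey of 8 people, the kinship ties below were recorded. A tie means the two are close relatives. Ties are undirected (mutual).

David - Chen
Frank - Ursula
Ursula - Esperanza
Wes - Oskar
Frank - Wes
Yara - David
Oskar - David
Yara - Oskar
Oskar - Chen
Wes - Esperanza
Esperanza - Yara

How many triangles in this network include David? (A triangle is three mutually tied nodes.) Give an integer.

David's neighbors: Chen, Oskar, and Yara.
Neighbor pairs that are themselves tied: David–Chen–Oskar; David–Oskar–Yara. Each forms one triangle with David, for 2 in total.

2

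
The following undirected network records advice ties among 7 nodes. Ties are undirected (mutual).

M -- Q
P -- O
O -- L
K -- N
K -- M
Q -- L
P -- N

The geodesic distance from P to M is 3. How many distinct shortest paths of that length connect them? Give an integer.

The shortest distance is 3, and the only length-3 path is P–N–K–M. So there is exactly 1 shortest path.

1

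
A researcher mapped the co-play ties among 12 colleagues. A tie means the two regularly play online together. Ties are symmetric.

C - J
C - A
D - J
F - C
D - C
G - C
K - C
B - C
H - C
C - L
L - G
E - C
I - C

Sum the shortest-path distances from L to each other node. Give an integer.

20

Distances from L: A:2, B:2, C:1, D:2, E:2, F:2, G:1, H:2, I:2, J:2, K:2.
Sum = 2 + 2 + 1 + 2 + 2 + 2 + 1 + 2 + 2 + 2 + 2 = 20.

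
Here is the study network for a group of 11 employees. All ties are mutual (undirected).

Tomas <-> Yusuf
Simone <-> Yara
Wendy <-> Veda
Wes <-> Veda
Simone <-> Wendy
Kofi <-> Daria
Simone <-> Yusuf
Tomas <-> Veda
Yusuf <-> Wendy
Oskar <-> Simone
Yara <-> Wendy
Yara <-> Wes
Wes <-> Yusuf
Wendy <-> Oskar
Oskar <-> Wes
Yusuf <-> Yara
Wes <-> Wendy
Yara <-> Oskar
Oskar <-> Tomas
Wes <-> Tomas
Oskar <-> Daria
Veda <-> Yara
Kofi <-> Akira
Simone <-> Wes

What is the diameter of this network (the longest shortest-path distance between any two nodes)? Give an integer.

5

Eccentricity of each node (its greatest distance to any other): Akira:5, Daria:3, Kofi:4, Oskar:3, Simone:4, Tomas:4, Veda:5, Wendy:4, Wes:4, Yara:4, Yusuf:5.
The maximum eccentricity is 5, realized for instance by the pair Yusuf–Akira via Yusuf – Wes – Oskar – Daria – Kofi – Akira. So the diameter is 5.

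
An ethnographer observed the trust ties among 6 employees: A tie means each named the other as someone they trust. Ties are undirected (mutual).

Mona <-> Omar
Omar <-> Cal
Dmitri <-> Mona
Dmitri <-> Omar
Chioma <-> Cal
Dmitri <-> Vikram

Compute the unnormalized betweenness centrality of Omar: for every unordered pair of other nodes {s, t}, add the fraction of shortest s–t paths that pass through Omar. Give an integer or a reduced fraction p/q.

Pairs whose geodesics pass through Omar — Cal–Dmitri: 1; Cal–Vikram: 1; Cal–Mona: 1; Chioma–Dmitri: 1; Chioma–Vikram: 1; Chioma–Mona: 1.
All other pairs contribute 0.
Summing the contributions gives betweenness(Omar) = 6.

6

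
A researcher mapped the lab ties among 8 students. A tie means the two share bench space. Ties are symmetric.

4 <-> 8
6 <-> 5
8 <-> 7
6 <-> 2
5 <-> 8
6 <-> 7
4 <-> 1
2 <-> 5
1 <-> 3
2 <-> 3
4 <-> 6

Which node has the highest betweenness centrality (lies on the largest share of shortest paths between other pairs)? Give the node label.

Unnormalized betweenness of each node: 1:3/2, 2:23/6, 3:4/3, 4:9/2, 5:11/6, 6:16/3, 7:1/3, 8:7/3.
6 has the largest value, 16/3, making it the main broker — the node through which the most shortest paths run.

6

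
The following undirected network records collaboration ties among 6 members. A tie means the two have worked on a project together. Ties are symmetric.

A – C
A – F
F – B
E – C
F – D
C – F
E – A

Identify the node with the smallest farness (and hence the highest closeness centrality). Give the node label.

F

Farness (sum of distances to all others) for each node — A:7, B:10, C:7, D:10, E:10, F:6.
The smallest farness is 6, for F, so F has the highest closeness.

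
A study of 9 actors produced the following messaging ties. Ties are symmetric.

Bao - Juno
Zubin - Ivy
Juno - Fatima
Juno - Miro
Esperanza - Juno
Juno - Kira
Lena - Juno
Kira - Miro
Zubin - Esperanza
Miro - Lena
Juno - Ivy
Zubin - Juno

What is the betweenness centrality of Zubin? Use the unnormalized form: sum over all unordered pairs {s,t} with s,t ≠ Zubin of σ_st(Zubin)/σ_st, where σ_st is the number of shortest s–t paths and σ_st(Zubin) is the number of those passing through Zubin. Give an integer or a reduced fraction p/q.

Pairs whose geodesics pass through Zubin — Ivy–Esperanza: 1/2.
All other pairs contribute 0.
Summing the contributions gives betweenness(Zubin) = 1/2.

1/2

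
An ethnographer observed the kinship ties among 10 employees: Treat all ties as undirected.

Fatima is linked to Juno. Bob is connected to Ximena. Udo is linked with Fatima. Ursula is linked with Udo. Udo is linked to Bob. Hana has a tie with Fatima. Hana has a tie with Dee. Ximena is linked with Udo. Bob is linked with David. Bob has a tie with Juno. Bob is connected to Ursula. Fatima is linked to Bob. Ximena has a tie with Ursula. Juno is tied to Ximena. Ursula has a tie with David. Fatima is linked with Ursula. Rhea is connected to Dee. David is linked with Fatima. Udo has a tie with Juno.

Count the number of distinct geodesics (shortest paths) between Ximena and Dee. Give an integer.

The shortest distance is 4. The length-4 paths are: Ximena–Juno–Fatima–Hana–Dee; Ximena–Ursula–Fatima–Hana–Dee; Ximena–Udo–Fatima–Hana–Dee; Ximena–Bob–Fatima–Hana–Dee.
That gives 4 distinct shortest paths.

4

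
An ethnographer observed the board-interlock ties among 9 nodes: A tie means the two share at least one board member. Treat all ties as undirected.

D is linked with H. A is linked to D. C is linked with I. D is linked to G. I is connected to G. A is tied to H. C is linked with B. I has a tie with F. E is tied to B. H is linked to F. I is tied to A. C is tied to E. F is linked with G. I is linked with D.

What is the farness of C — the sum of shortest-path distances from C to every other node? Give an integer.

Distances from C: A:2, B:1, D:2, E:1, F:2, G:2, H:3, I:1.
Sum = 2 + 1 + 2 + 1 + 2 + 2 + 3 + 1 = 14.

14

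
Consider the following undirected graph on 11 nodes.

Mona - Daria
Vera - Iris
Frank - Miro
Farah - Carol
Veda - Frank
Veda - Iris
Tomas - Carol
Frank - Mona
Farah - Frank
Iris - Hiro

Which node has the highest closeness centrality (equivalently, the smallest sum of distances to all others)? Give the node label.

Frank

Farness (sum of distances to all others) for each node — Carol:31, Daria:35, Farah:24, Frank:19, Hiro:36, Iris:27, Miro:28, Mona:26, Tomas:40, Veda:22, Vera:36.
The smallest farness is 19, for Frank, so Frank has the highest closeness.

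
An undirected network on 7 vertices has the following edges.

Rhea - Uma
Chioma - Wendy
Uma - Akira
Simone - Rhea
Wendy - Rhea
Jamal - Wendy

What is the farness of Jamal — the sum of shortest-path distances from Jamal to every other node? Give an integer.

Distances from Jamal: Akira:4, Chioma:2, Rhea:2, Simone:3, Uma:3, Wendy:1.
Sum = 4 + 2 + 2 + 3 + 3 + 1 = 15.

15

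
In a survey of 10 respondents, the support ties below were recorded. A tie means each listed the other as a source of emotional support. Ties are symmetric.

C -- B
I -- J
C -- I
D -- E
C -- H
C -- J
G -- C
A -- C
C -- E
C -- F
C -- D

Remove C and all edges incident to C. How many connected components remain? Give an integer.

7

Without C, the remaining ties split the others into: {G}; {D, E}; {I, J}; {A}; {H}; {B}; {F}.
That's 7 separate components.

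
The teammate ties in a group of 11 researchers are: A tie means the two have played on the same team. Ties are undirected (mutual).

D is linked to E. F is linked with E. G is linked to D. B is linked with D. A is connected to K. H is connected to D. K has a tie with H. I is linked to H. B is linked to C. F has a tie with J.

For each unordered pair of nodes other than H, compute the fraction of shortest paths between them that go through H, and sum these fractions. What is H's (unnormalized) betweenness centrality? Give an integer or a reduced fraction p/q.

23

Pairs whose geodesics pass through H — I–A: 1; I–E: 1; I–J: 1; I–B: 1; I–F: 1; I–K: 1; I–D: 1; I–G: 1; I–C: 1; A–E: 1; A–J: 1; A–B: 1; A–F: 1; A–D: 1 … (+9 more pairs).
All other pairs contribute 0.
Summing the contributions gives betweenness(H) = 23.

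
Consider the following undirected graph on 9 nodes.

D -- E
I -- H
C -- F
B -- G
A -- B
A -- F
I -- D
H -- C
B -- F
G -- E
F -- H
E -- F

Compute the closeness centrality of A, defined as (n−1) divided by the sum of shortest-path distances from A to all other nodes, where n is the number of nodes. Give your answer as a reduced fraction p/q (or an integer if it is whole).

1/2

Distances from A: B:1, C:2, D:3, E:2, F:1, G:2, H:2, I:3. Sum = 16.
n = 9, so closeness = 8/16 = 1/2.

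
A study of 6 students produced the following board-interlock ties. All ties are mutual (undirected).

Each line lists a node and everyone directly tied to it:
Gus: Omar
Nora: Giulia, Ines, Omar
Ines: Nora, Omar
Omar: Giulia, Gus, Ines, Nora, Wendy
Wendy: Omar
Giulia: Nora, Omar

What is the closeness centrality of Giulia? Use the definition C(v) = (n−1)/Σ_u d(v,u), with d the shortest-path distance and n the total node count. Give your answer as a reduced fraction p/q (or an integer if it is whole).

5/8

Distances from Giulia: Gus:2, Ines:2, Nora:1, Omar:1, Wendy:2. Sum = 8.
n = 6, so closeness = 5/8.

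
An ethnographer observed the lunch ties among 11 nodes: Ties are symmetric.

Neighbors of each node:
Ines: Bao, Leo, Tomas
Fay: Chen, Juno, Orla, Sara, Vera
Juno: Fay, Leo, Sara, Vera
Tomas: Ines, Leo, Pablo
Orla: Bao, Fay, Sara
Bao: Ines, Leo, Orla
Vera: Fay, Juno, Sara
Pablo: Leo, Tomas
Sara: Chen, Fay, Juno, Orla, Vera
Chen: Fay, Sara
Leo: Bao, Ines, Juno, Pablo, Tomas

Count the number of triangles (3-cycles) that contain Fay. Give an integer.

5

Fay's neighbors: Chen, Juno, Orla, Sara, and Vera.
Neighbor pairs that are themselves tied: Fay–Chen–Sara; Fay–Juno–Sara; Fay–Juno–Vera; Fay–Orla–Sara; Fay–Sara–Vera. Each forms one triangle with Fay, for 5 in total.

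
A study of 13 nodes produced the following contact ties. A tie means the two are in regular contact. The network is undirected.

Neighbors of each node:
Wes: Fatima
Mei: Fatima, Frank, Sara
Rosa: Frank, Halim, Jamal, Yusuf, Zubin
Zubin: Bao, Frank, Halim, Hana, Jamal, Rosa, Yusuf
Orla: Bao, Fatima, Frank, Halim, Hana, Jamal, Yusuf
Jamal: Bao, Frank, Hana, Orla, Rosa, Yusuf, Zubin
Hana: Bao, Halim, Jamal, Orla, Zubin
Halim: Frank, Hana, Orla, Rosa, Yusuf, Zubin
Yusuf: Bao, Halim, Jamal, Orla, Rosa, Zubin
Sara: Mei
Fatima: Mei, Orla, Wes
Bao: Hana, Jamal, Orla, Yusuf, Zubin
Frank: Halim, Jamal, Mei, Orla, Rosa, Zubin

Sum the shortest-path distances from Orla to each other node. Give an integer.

Distances from Orla: Bao:1, Fatima:1, Frank:1, Halim:1, Hana:1, Jamal:1, Mei:2, Rosa:2, Sara:3, Wes:2, Yusuf:1, Zubin:2.
Sum = 1 + 1 + 1 + 1 + 1 + 1 + 2 + 2 + 3 + 2 + 1 + 2 = 18.

18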